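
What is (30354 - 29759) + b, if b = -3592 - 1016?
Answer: -4013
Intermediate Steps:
b = -4608
(30354 - 29759) + b = (30354 - 29759) - 4608 = 595 - 4608 = -4013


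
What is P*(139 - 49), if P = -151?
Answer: -13590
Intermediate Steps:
P*(139 - 49) = -151*(139 - 49) = -151*90 = -13590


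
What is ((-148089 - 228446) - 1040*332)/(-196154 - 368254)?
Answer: 240605/188136 ≈ 1.2789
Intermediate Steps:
((-148089 - 228446) - 1040*332)/(-196154 - 368254) = (-376535 - 345280)/(-564408) = -721815*(-1/564408) = 240605/188136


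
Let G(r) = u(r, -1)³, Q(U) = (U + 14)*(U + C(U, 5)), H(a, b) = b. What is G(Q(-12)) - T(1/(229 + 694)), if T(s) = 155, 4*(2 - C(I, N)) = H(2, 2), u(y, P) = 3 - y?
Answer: 13669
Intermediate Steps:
C(I, N) = 3/2 (C(I, N) = 2 - ¼*2 = 2 - ½ = 3/2)
Q(U) = (14 + U)*(3/2 + U) (Q(U) = (U + 14)*(U + 3/2) = (14 + U)*(3/2 + U))
G(r) = (3 - r)³
G(Q(-12)) - T(1/(229 + 694)) = -(-3 + (21 + (-12)² + (31/2)*(-12)))³ - 1*155 = -(-3 + (21 + 144 - 186))³ - 155 = -(-3 - 21)³ - 155 = -1*(-24)³ - 155 = -1*(-13824) - 155 = 13824 - 155 = 13669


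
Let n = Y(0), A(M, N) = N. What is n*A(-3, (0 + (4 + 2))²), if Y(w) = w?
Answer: 0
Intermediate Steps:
n = 0
n*A(-3, (0 + (4 + 2))²) = 0*(0 + (4 + 2))² = 0*(0 + 6)² = 0*6² = 0*36 = 0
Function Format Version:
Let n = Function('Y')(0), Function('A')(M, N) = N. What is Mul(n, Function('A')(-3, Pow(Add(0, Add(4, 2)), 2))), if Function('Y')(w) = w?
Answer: 0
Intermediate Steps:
n = 0
Mul(n, Function('A')(-3, Pow(Add(0, Add(4, 2)), 2))) = Mul(0, Pow(Add(0, Add(4, 2)), 2)) = Mul(0, Pow(Add(0, 6), 2)) = Mul(0, Pow(6, 2)) = Mul(0, 36) = 0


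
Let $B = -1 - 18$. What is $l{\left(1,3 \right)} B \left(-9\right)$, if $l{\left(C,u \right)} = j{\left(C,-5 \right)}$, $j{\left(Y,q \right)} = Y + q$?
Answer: $-684$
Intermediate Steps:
$l{\left(C,u \right)} = -5 + C$ ($l{\left(C,u \right)} = C - 5 = -5 + C$)
$B = -19$ ($B = -1 - 18 = -19$)
$l{\left(1,3 \right)} B \left(-9\right) = \left(-5 + 1\right) \left(-19\right) \left(-9\right) = \left(-4\right) \left(-19\right) \left(-9\right) = 76 \left(-9\right) = -684$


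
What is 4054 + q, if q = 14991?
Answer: 19045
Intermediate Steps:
4054 + q = 4054 + 14991 = 19045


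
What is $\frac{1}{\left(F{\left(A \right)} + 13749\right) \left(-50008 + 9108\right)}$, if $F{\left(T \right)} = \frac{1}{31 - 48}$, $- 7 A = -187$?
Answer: $- \frac{17}{9559638800} \approx -1.7783 \cdot 10^{-9}$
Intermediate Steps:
$A = \frac{187}{7}$ ($A = \left(- \frac{1}{7}\right) \left(-187\right) = \frac{187}{7} \approx 26.714$)
$F{\left(T \right)} = - \frac{1}{17}$ ($F{\left(T \right)} = \frac{1}{-17} = - \frac{1}{17}$)
$\frac{1}{\left(F{\left(A \right)} + 13749\right) \left(-50008 + 9108\right)} = \frac{1}{\left(- \frac{1}{17} + 13749\right) \left(-50008 + 9108\right)} = \frac{1}{\frac{233732}{17} \left(-40900\right)} = \frac{1}{- \frac{9559638800}{17}} = - \frac{17}{9559638800}$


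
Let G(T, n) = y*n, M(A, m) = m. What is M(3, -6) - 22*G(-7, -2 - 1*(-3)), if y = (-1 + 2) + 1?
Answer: -50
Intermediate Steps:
y = 2 (y = 1 + 1 = 2)
G(T, n) = 2*n
M(3, -6) - 22*G(-7, -2 - 1*(-3)) = -6 - 44*(-2 - 1*(-3)) = -6 - 44*(-2 + 3) = -6 - 44 = -50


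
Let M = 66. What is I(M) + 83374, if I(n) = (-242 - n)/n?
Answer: 250108/3 ≈ 83369.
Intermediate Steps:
I(n) = (-242 - n)/n
I(M) + 83374 = (-242 - 1*66)/66 + 83374 = (-242 - 66)/66 + 83374 = (1/66)*(-308) + 83374 = -14/3 + 83374 = 250108/3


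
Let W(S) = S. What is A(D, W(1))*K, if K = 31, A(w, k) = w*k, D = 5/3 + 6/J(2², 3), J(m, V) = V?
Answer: 341/3 ≈ 113.67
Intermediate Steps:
D = 11/3 (D = 5/3 + 6/3 = 5*(⅓) + 6*(⅓) = 5/3 + 2 = 11/3 ≈ 3.6667)
A(w, k) = k*w
A(D, W(1))*K = (1*(11/3))*31 = (11/3)*31 = 341/3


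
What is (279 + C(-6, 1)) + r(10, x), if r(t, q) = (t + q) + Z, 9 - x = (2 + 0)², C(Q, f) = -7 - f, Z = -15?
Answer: 271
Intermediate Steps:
x = 5 (x = 9 - (2 + 0)² = 9 - 1*2² = 9 - 1*4 = 9 - 4 = 5)
r(t, q) = -15 + q + t (r(t, q) = (t + q) - 15 = (q + t) - 15 = -15 + q + t)
(279 + C(-6, 1)) + r(10, x) = (279 + (-7 - 1*1)) + (-15 + 5 + 10) = (279 + (-7 - 1)) + 0 = (279 - 8) + 0 = 271 + 0 = 271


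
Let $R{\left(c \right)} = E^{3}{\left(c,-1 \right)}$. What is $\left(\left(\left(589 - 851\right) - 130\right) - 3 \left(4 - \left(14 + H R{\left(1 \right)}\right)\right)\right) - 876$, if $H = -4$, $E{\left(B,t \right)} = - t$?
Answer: $-1250$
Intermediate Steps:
$R{\left(c \right)} = 1$ ($R{\left(c \right)} = \left(\left(-1\right) \left(-1\right)\right)^{3} = 1^{3} = 1$)
$\left(\left(\left(589 - 851\right) - 130\right) - 3 \left(4 - \left(14 + H R{\left(1 \right)}\right)\right)\right) - 876 = \left(\left(\left(589 - 851\right) - 130\right) - 3 \left(4 - \left(14 - 4\right)\right)\right) - 876 = \left(\left(-262 - 130\right) - 3 \left(4 - 10\right)\right) - 876 = \left(-392 - 3 \left(4 - 10\right)\right) - 876 = \left(-392 - -18\right) - 876 = \left(-392 + 18\right) - 876 = -374 - 876 = -1250$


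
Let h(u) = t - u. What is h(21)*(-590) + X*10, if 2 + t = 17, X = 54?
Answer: 4080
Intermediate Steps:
t = 15 (t = -2 + 17 = 15)
h(u) = 15 - u
h(21)*(-590) + X*10 = (15 - 1*21)*(-590) + 54*10 = (15 - 21)*(-590) + 540 = -6*(-590) + 540 = 3540 + 540 = 4080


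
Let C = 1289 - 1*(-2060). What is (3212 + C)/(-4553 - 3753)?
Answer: -6561/8306 ≈ -0.78991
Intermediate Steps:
C = 3349 (C = 1289 + 2060 = 3349)
(3212 + C)/(-4553 - 3753) = (3212 + 3349)/(-4553 - 3753) = 6561/(-8306) = 6561*(-1/8306) = -6561/8306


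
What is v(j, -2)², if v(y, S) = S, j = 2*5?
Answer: 4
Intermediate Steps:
j = 10
v(j, -2)² = (-2)² = 4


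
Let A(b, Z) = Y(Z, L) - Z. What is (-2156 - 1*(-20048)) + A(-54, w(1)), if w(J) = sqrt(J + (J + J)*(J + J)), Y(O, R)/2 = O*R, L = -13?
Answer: 17892 - 27*sqrt(5) ≈ 17832.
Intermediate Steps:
Y(O, R) = 2*O*R (Y(O, R) = 2*(O*R) = 2*O*R)
w(J) = sqrt(J + 4*J**2) (w(J) = sqrt(J + (2*J)*(2*J)) = sqrt(J + 4*J**2))
A(b, Z) = -27*Z (A(b, Z) = 2*Z*(-13) - Z = -26*Z - Z = -27*Z)
(-2156 - 1*(-20048)) + A(-54, w(1)) = (-2156 - 1*(-20048)) - 27*sqrt(1 + 4*1) = (-2156 + 20048) - 27*sqrt(1 + 4) = 17892 - 27*sqrt(5)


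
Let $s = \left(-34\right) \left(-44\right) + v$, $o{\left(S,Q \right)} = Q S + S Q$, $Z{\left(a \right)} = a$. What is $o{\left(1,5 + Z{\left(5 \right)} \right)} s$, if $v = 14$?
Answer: $30200$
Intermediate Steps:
$o{\left(S,Q \right)} = 2 Q S$ ($o{\left(S,Q \right)} = Q S + Q S = 2 Q S$)
$s = 1510$ ($s = \left(-34\right) \left(-44\right) + 14 = 1496 + 14 = 1510$)
$o{\left(1,5 + Z{\left(5 \right)} \right)} s = 2 \left(5 + 5\right) 1 \cdot 1510 = 2 \cdot 10 \cdot 1 \cdot 1510 = 20 \cdot 1510 = 30200$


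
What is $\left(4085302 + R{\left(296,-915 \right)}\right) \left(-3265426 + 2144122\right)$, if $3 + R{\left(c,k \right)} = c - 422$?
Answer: $-4580720825592$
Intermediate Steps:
$R{\left(c,k \right)} = -425 + c$ ($R{\left(c,k \right)} = -3 + \left(c - 422\right) = -3 + \left(-422 + c\right) = -425 + c$)
$\left(4085302 + R{\left(296,-915 \right)}\right) \left(-3265426 + 2144122\right) = \left(4085302 + \left(-425 + 296\right)\right) \left(-3265426 + 2144122\right) = \left(4085302 - 129\right) \left(-1121304\right) = 4085173 \left(-1121304\right) = -4580720825592$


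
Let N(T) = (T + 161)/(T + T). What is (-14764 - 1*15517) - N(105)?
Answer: -454234/15 ≈ -30282.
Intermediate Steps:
N(T) = (161 + T)/(2*T) (N(T) = (161 + T)/((2*T)) = (161 + T)*(1/(2*T)) = (161 + T)/(2*T))
(-14764 - 1*15517) - N(105) = (-14764 - 1*15517) - (161 + 105)/(2*105) = (-14764 - 15517) - 266/(2*105) = -30281 - 1*19/15 = -30281 - 19/15 = -454234/15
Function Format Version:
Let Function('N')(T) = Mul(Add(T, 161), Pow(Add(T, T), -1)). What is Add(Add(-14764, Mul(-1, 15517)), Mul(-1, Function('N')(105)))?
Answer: Rational(-454234, 15) ≈ -30282.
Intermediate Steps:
Function('N')(T) = Mul(Rational(1, 2), Pow(T, -1), Add(161, T)) (Function('N')(T) = Mul(Add(161, T), Pow(Mul(2, T), -1)) = Mul(Add(161, T), Mul(Rational(1, 2), Pow(T, -1))) = Mul(Rational(1, 2), Pow(T, -1), Add(161, T)))
Add(Add(-14764, Mul(-1, 15517)), Mul(-1, Function('N')(105))) = Add(Add(-14764, Mul(-1, 15517)), Mul(-1, Mul(Rational(1, 2), Pow(105, -1), Add(161, 105)))) = Add(Add(-14764, -15517), Mul(-1, Mul(Rational(1, 2), Rational(1, 105), 266))) = Add(-30281, Mul(-1, Rational(19, 15))) = Add(-30281, Rational(-19, 15)) = Rational(-454234, 15)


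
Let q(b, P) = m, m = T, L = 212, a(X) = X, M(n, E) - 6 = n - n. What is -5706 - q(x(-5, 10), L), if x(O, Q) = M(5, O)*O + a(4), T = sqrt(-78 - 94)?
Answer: -5706 - 2*I*sqrt(43) ≈ -5706.0 - 13.115*I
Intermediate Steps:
M(n, E) = 6 (M(n, E) = 6 + (n - n) = 6 + 0 = 6)
T = 2*I*sqrt(43) (T = sqrt(-172) = 2*I*sqrt(43) ≈ 13.115*I)
x(O, Q) = 4 + 6*O (x(O, Q) = 6*O + 4 = 4 + 6*O)
m = 2*I*sqrt(43) ≈ 13.115*I
q(b, P) = 2*I*sqrt(43)
-5706 - q(x(-5, 10), L) = -5706 - 2*I*sqrt(43)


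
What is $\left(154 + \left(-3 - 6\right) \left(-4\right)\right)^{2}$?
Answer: $36100$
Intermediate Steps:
$\left(154 + \left(-3 - 6\right) \left(-4\right)\right)^{2} = \left(154 - -36\right)^{2} = \left(154 + 36\right)^{2} = 190^{2} = 36100$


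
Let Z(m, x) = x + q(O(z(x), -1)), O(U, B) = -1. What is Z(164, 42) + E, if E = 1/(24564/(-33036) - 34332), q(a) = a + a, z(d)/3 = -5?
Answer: 3780718967/94518043 ≈ 40.000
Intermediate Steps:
z(d) = -15 (z(d) = 3*(-5) = -15)
q(a) = 2*a
E = -2753/94518043 (E = 1/(24564*(-1/33036) - 34332) = 1/(-2047/2753 - 34332) = 1/(-94518043/2753) = -2753/94518043 ≈ -2.9127e-5)
Z(m, x) = -2 + x (Z(m, x) = x + 2*(-1) = x - 2 = -2 + x)
Z(164, 42) + E = (-2 + 42) - 2753/94518043 = 40 - 2753/94518043 = 3780718967/94518043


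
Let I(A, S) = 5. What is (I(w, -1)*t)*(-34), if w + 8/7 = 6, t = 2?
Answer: -340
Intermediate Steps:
w = 34/7 (w = -8/7 + 6 = 34/7 ≈ 4.8571)
(I(w, -1)*t)*(-34) = (5*2)*(-34) = 10*(-34) = -340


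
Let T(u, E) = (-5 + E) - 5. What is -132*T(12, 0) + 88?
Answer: 1408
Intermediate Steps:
T(u, E) = -10 + E
-132*T(12, 0) + 88 = -132*(-10 + 0) + 88 = -132*(-10) + 88 = 1320 + 88 = 1408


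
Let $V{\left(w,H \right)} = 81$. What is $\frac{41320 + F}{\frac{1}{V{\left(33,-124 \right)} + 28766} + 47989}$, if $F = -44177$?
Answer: $- \frac{82415879}{1384338684} \approx -0.059534$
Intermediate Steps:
$\frac{41320 + F}{\frac{1}{V{\left(33,-124 \right)} + 28766} + 47989} = \frac{41320 - 44177}{\frac{1}{81 + 28766} + 47989} = - \frac{2857}{\frac{1}{28847} + 47989} = - \frac{2857}{\frac{1384338684}{28847}} = \left(-2857\right) \frac{28847}{1384338684} = - \frac{82415879}{1384338684}$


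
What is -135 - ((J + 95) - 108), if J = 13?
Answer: -135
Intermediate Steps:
-135 - ((J + 95) - 108) = -135 - ((13 + 95) - 108) = -135 - (108 - 108) = -135 - 1*0 = -135 + 0 = -135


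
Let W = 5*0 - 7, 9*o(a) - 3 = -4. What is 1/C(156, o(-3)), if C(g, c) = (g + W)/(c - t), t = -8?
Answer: 71/1341 ≈ 0.052946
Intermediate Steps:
o(a) = -1/9 (o(a) = 1/3 + (1/9)*(-4) = 1/3 - 4/9 = -1/9)
W = -7 (W = 0 - 7 = -7)
C(g, c) = (-7 + g)/(8 + c) (C(g, c) = (g - 7)/(c - 1*(-8)) = (-7 + g)/(c + 8) = (-7 + g)/(8 + c))
1/C(156, o(-3)) = 1/((-7 + 156)/(8 - 1/9)) = 1/(149/(71/9)) = 1/((9/71)*149) = 1/(1341/71) = 71/1341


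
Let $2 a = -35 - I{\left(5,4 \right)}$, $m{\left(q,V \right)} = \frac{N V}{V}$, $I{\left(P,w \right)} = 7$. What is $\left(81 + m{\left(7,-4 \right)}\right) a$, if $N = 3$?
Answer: $-1764$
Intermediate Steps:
$m{\left(q,V \right)} = 3$ ($m{\left(q,V \right)} = \frac{3 V}{V} = 3$)
$a = -21$ ($a = \frac{-35 - 7}{2} = \frac{1}{2} \left(-42\right) = -21$)
$\left(81 + m{\left(7,-4 \right)}\right) a = \left(81 + 3\right) \left(-21\right) = 84 \left(-21\right) = -1764$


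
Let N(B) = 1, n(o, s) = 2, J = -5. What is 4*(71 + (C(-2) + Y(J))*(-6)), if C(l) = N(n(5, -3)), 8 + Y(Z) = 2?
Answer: 404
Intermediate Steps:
Y(Z) = -6 (Y(Z) = -8 + 2 = -6)
C(l) = 1
4*(71 + (C(-2) + Y(J))*(-6)) = 4*(71 + (1 - 6)*(-6)) = 4*(71 - 5*(-6)) = 4*(71 + 30) = 4*101 = 404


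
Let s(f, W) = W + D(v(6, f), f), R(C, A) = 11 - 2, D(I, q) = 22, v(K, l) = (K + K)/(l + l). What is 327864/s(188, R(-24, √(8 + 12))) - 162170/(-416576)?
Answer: 68292650467/6456928 ≈ 10577.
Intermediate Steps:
v(K, l) = K/l (v(K, l) = (2*K)/((2*l)) = (2*K)*(1/(2*l)) = K/l)
R(C, A) = 9
s(f, W) = 22 + W (s(f, W) = W + 22 = 22 + W)
327864/s(188, R(-24, √(8 + 12))) - 162170/(-416576) = 327864/(22 + 9) - 162170/(-416576) = 327864/31 - 162170*(-1/416576) = 327864*(1/31) + 81085/208288 = 327864/31 + 81085/208288 = 68292650467/6456928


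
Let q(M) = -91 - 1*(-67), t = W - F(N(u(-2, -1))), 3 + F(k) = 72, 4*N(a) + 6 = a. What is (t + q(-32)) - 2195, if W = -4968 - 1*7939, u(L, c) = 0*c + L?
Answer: -15195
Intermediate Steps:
u(L, c) = L (u(L, c) = 0 + L = L)
N(a) = -3/2 + a/4
F(k) = 69 (F(k) = -3 + 72 = 69)
W = -12907 (W = -4968 - 7939 = -12907)
t = -12976 (t = -12907 - 1*69 = -12907 - 69 = -12976)
q(M) = -24 (q(M) = -91 + 67 = -24)
(t + q(-32)) - 2195 = (-12976 - 24) - 2195 = -13000 - 2195 = -15195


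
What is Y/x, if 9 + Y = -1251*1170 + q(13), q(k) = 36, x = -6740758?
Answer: 1463643/6740758 ≈ 0.21713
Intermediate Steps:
Y = -1463643 (Y = -9 + (-1251*1170 + 36) = -9 + (-1463670 + 36) = -9 - 1463634 = -1463643)
Y/x = -1463643/(-6740758) = -1463643*(-1/6740758) = 1463643/6740758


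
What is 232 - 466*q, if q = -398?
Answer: 185700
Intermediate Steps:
232 - 466*q = 232 - 466*(-398) = 232 + 185468 = 185700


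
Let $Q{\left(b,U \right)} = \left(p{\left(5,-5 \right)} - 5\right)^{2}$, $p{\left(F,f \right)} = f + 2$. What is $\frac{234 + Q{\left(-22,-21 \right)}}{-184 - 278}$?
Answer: $- \frac{149}{231} \approx -0.64502$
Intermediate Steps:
$p{\left(F,f \right)} = 2 + f$
$Q{\left(b,U \right)} = 64$ ($Q{\left(b,U \right)} = \left(\left(2 - 5\right) - 5\right)^{2} = \left(-3 - 5\right)^{2} = \left(-8\right)^{2} = 64$)
$\frac{234 + Q{\left(-22,-21 \right)}}{-184 - 278} = \frac{234 + 64}{-184 - 278} = \frac{298}{-462} = 298 \left(- \frac{1}{462}\right) = - \frac{149}{231}$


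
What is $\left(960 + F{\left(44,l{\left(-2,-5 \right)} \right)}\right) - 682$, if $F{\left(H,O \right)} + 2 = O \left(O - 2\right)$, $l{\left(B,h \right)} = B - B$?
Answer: $276$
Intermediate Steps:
$l{\left(B,h \right)} = 0$
$F{\left(H,O \right)} = -2 + O \left(-2 + O\right)$ ($F{\left(H,O \right)} = -2 + O \left(O - 2\right) = -2 + O \left(-2 + O\right)$)
$\left(960 + F{\left(44,l{\left(-2,-5 \right)} \right)}\right) - 682 = \left(960 - \left(2 - 0^{2}\right)\right) - 682 = \left(960 + \left(-2 + 0 + 0\right)\right) - 682 = \left(960 - 2\right) - 682 = 958 - 682 = 276$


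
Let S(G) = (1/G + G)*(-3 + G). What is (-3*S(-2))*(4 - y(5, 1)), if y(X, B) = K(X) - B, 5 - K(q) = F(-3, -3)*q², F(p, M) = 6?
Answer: -5625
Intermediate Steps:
S(G) = (-3 + G)*(G + 1/G) (S(G) = (G + 1/G)*(-3 + G) = (-3 + G)*(G + 1/G))
K(q) = 5 - 6*q²
y(X, B) = 5 - B - 6*X² (y(X, B) = (5 - 6*X²) - B = 5 - B - 6*X²)
(-3*S(-2))*(4 - y(5, 1)) = (-3*(1 + (-2)² - 3*(-2) - 3/(-2)))*(4 - (5 - 1*1 - 6*5²)) = (-3*(1 + 4 + 6 - 3*(-½)))*(4 - (5 - 1 - 6*25)) = (-3*(1 + 4 + 6 + 3/2))*(4 - (5 - 1 - 150)) = (-3*25/2)*(4 - 1*(-146)) = -75*(4 + 146)/2 = -75/2*150 = -5625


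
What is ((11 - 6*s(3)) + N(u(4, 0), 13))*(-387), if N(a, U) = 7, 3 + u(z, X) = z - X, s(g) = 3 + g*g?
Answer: 20898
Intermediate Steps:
s(g) = 3 + g**2
u(z, X) = -3 + z - X (u(z, X) = -3 + (z - X) = -3 + z - X)
((11 - 6*s(3)) + N(u(4, 0), 13))*(-387) = ((11 - 6*(3 + 3**2)) + 7)*(-387) = ((11 - 6*(3 + 9)) + 7)*(-387) = ((11 - 6*12) + 7)*(-387) = ((11 - 72) + 7)*(-387) = (-61 + 7)*(-387) = -54*(-387) = 20898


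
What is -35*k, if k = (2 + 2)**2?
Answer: -560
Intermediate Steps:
k = 16 (k = 4**2 = 16)
-35*k = -35*16 = -560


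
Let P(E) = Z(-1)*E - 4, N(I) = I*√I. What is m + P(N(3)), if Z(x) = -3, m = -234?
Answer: -238 - 9*√3 ≈ -253.59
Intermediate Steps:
N(I) = I^(3/2)
P(E) = -4 - 3*E (P(E) = -3*E - 4 = -4 - 3*E)
m + P(N(3)) = -234 + (-4 - 9*√3) = -238 - 9*√3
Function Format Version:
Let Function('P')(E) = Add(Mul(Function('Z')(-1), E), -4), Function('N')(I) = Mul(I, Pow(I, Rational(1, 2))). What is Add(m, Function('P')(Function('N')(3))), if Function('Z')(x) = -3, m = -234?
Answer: Add(-238, Mul(-9, Pow(3, Rational(1, 2)))) ≈ -253.59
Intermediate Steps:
Function('N')(I) = Pow(I, Rational(3, 2))
Function('P')(E) = Add(-4, Mul(-3, E)) (Function('P')(E) = Add(Mul(-3, E), -4) = Add(-4, Mul(-3, E)))
Add(m, Function('P')(Function('N')(3))) = Add(-234, Add(-4, Mul(-3, Pow(3, Rational(3, 2))))) = Add(-234, Add(-4, Mul(-3, Mul(3, Pow(3, Rational(1, 2)))))) = Add(-234, Add(-4, Mul(-9, Pow(3, Rational(1, 2))))) = Add(-238, Mul(-9, Pow(3, Rational(1, 2))))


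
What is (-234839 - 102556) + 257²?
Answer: -271346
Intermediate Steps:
(-234839 - 102556) + 257² = -337395 + 66049 = -271346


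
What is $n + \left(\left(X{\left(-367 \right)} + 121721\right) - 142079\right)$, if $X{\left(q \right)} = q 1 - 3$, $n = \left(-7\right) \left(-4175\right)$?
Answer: $8497$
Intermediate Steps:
$n = 29225$
$X{\left(q \right)} = -3 + q$ ($X{\left(q \right)} = q - 3 = -3 + q$)
$n + \left(\left(X{\left(-367 \right)} + 121721\right) - 142079\right) = 29225 + \left(\left(\left(-3 - 367\right) + 121721\right) - 142079\right) = 29225 + \left(\left(-370 + 121721\right) - 142079\right) = 29225 + \left(121351 - 142079\right) = 29225 - 20728 = 8497$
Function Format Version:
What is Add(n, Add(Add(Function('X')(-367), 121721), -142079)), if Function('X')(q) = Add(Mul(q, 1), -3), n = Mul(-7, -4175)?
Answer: 8497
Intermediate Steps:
n = 29225
Function('X')(q) = Add(-3, q) (Function('X')(q) = Add(q, -3) = Add(-3, q))
Add(n, Add(Add(Function('X')(-367), 121721), -142079)) = Add(29225, Add(Add(Add(-3, -367), 121721), -142079)) = Add(29225, Add(Add(-370, 121721), -142079)) = Add(29225, Add(121351, -142079)) = Add(29225, -20728) = 8497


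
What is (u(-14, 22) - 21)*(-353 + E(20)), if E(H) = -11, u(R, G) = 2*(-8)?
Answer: 13468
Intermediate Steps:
u(R, G) = -16
(u(-14, 22) - 21)*(-353 + E(20)) = (-16 - 21)*(-353 - 11) = -37*(-364) = 13468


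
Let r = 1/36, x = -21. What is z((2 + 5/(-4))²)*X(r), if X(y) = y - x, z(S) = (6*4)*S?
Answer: 2271/8 ≈ 283.88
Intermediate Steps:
z(S) = 24*S
r = 1/36 ≈ 0.027778
X(y) = 21 + y (X(y) = y - 1*(-21) = y + 21 = 21 + y)
z((2 + 5/(-4))²)*X(r) = (24*(2 + 5/(-4))²)*(21 + 1/36) = (24*(2 + 5*(-¼))²)*(757/36) = (24*(2 - 5/4)²)*(757/36) = (24*(¾)²)*(757/36) = (24*(9/16))*(757/36) = (27/2)*(757/36) = 2271/8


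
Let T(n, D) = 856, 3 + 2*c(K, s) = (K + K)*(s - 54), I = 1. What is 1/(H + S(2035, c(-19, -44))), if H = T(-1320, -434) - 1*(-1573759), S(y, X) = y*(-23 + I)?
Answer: 1/1529845 ≈ 6.5366e-7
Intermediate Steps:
c(K, s) = -3/2 + K*(-54 + s) (c(K, s) = -3/2 + ((K + K)*(s - 54))/2 = -3/2 + ((2*K)*(-54 + s))/2 = -3/2 + (2*K*(-54 + s))/2 = -3/2 + K*(-54 + s))
S(y, X) = -22*y (S(y, X) = y*(-23 + 1) = y*(-22) = -22*y)
H = 1574615 (H = 856 - 1*(-1573759) = 856 + 1573759 = 1574615)
1/(H + S(2035, c(-19, -44))) = 1/(1574615 - 22*2035) = 1/(1574615 - 44770) = 1/1529845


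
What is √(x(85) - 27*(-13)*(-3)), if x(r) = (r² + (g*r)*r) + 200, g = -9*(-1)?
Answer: 3*√7933 ≈ 267.20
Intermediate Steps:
g = 9
x(r) = 200 + 10*r² (x(r) = (r² + (9*r)*r) + 200 = (r² + 9*r²) + 200 = 10*r² + 200 = 200 + 10*r²)
√(x(85) - 27*(-13)*(-3)) = √((200 + 10*85²) - 27*(-13)*(-3)) = √((200 + 10*7225) + 351*(-3)) = √((200 + 72250) - 1053) = √(72450 - 1053) = √71397 = 3*√7933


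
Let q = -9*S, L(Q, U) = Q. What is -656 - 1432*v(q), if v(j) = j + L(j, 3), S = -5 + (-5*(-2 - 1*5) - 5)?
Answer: 643744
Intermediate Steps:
S = 25 (S = -5 + (-5*(-2 - 5) - 5) = -5 + (-5*(-7) - 5) = -5 + (35 - 5) = -5 + 30 = 25)
q = -225 (q = -9*25 = -225)
v(j) = 2*j (v(j) = j + j = 2*j)
-656 - 1432*v(q) = -656 - 2864*(-225) = -656 - 1432*(-450) = -656 + 644400 = 643744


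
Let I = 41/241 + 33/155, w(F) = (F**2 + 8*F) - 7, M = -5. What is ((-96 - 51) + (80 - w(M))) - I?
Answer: -1695283/37355 ≈ -45.383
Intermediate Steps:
w(F) = -7 + F**2 + 8*F
I = 14308/37355 (I = 41*(1/241) + 33*(1/155) = 41/241 + 33/155 = 14308/37355 ≈ 0.38303)
((-96 - 51) + (80 - w(M))) - I = ((-96 - 51) + (80 - (-7 + (-5)**2 + 8*(-5)))) - 1*14308/37355 = (-147 + (80 - (-7 + 25 - 40))) - 14308/37355 = (-147 + (80 - 1*(-22))) - 14308/37355 = (-147 + (80 + 22)) - 14308/37355 = (-147 + 102) - 14308/37355 = -45 - 14308/37355 = -1695283/37355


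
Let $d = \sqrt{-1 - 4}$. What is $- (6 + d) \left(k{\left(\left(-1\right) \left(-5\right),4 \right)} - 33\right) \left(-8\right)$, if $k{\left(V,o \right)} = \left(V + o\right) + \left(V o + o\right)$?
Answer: $0$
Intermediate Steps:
$d = i \sqrt{5}$ ($d = \sqrt{-5} = i \sqrt{5} \approx 2.2361 i$)
$k{\left(V,o \right)} = V + 2 o + V o$ ($k{\left(V,o \right)} = \left(V + o\right) + \left(o + V o\right) = V + 2 o + V o$)
$- (6 + d) \left(k{\left(\left(-1\right) \left(-5\right),4 \right)} - 33\right) \left(-8\right) = - (6 + i \sqrt{5}) \left(\left(\left(-1\right) \left(-5\right) + 2 \cdot 4 + \left(-1\right) \left(-5\right) 4\right) - 33\right) \left(-8\right) = \left(-6 - i \sqrt{5}\right) \left(\left(5 + 8 + 5 \cdot 4\right) - 33\right) \left(-8\right) = \left(-6 - i \sqrt{5}\right) \left(\left(5 + 8 + 20\right) - 33\right) \left(-8\right) = \left(-6 - i \sqrt{5}\right) \left(33 - 33\right) \left(-8\right) = \left(-6 - i \sqrt{5}\right) 0 \left(-8\right) = \left(-6 - i \sqrt{5}\right) 0 = 0$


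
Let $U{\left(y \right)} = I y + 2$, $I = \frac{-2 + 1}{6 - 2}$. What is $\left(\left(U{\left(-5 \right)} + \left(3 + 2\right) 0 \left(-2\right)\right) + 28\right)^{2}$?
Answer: $\frac{15625}{16} \approx 976.56$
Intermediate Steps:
$I = - \frac{1}{4} \approx -0.25$
$U{\left(y \right)} = 2 - \frac{y}{4}$ ($U{\left(y \right)} = - \frac{y}{4} + 2 = 2 - \frac{y}{4}$)
$\left(\left(U{\left(-5 \right)} + \left(3 + 2\right) 0 \left(-2\right)\right) + 28\right)^{2} = \left(\left(\left(2 - - \frac{5}{4}\right) + \left(3 + 2\right) 0 \left(-2\right)\right) + 28\right)^{2} = \left(\left(\left(2 + \frac{5}{4}\right) + 5 \cdot 0 \left(-2\right)\right) + 28\right)^{2} = \left(\left(\frac{13}{4} + 0 \left(-2\right)\right) + 28\right)^{2} = \left(\left(\frac{13}{4} + 0\right) + 28\right)^{2} = \left(\frac{13}{4} + 28\right)^{2} = \left(\frac{125}{4}\right)^{2} = \frac{15625}{16}$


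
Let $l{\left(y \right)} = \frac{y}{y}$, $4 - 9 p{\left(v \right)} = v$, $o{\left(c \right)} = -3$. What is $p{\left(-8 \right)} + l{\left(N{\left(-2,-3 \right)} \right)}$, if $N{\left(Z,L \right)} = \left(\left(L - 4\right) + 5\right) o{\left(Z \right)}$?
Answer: $\frac{7}{3} \approx 2.3333$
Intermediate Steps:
$p{\left(v \right)} = \frac{4}{9} - \frac{v}{9}$
$N{\left(Z,L \right)} = -3 - 3 L$ ($N{\left(Z,L \right)} = \left(\left(L - 4\right) + 5\right) \left(-3\right) = \left(\left(-4 + L\right) + 5\right) \left(-3\right) = \left(1 + L\right) \left(-3\right) = -3 - 3 L$)
$l{\left(y \right)} = 1$
$p{\left(-8 \right)} + l{\left(N{\left(-2,-3 \right)} \right)} = \left(\frac{4}{9} - - \frac{8}{9}\right) + 1 = \left(\frac{4}{9} + \frac{8}{9}\right) + 1 = \frac{4}{3} + 1 = \frac{7}{3}$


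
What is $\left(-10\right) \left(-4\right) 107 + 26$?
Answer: $4306$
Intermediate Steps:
$\left(-10\right) \left(-4\right) 107 + 26 = 40 \cdot 107 + 26 = 4280 + 26 = 4306$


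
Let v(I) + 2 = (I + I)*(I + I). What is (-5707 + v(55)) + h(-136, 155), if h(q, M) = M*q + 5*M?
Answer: -13914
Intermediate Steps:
h(q, M) = 5*M + M*q
v(I) = -2 + 4*I² (v(I) = -2 + (I + I)*(I + I) = -2 + (2*I)*(2*I) = -2 + 4*I²)
(-5707 + v(55)) + h(-136, 155) = (-5707 + (-2 + 4*55²)) + 155*(5 - 136) = (-5707 + (-2 + 4*3025)) + 155*(-131) = (-5707 + (-2 + 12100)) - 20305 = (-5707 + 12098) - 20305 = 6391 - 20305 = -13914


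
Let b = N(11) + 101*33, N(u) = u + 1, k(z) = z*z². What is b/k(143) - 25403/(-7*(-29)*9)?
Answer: -10611074158/763218027 ≈ -13.903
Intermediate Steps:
k(z) = z³
N(u) = 1 + u
b = 3345 (b = (1 + 11) + 101*33 = 12 + 3333 = 3345)
b/k(143) - 25403/(-7*(-29)*9) = 3345/(143³) - 25403/(-7*(-29)*9) = 3345/2924207 - 25403/(203*9) = 3345*(1/2924207) - 25403/1827 = 3345/2924207 - 25403*1/1827 = 3345/2924207 - 3629/261 = -10611074158/763218027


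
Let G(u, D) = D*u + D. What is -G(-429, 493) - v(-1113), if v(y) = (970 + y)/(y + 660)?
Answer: 95584669/453 ≈ 2.1100e+5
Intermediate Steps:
G(u, D) = D + D*u
v(y) = (970 + y)/(660 + y)
-G(-429, 493) - v(-1113) = -493*(1 - 429) - (970 - 1113)/(660 - 1113) = -493*(-428) - (-143)/(-453) = -1*(-211004) - (-1)*(-143)/453 = 211004 - 1*143/453 = 211004 - 143/453 = 95584669/453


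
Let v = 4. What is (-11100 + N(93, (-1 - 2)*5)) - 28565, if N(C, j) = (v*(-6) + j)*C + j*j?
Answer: -43067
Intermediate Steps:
N(C, j) = j² + C*(-24 + j) (N(C, j) = (4*(-6) + j)*C + j*j = (-24 + j)*C + j² = C*(-24 + j) + j² = j² + C*(-24 + j))
(-11100 + N(93, (-1 - 2)*5)) - 28565 = (-11100 + (((-1 - 2)*5)² - 24*93 + 93*((-1 - 2)*5))) - 28565 = (-11100 + ((-3*5)² - 2232 + 93*(-3*5))) - 28565 = (-11100 + ((-15)² - 2232 + 93*(-15))) - 28565 = (-11100 + (225 - 2232 - 1395)) - 28565 = (-11100 - 3402) - 28565 = -14502 - 28565 = -43067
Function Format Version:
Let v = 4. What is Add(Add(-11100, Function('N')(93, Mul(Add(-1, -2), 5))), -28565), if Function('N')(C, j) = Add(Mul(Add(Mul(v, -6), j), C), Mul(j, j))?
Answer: -43067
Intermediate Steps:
Function('N')(C, j) = Add(Pow(j, 2), Mul(C, Add(-24, j))) (Function('N')(C, j) = Add(Mul(Add(Mul(4, -6), j), C), Mul(j, j)) = Add(Mul(Add(-24, j), C), Pow(j, 2)) = Add(Mul(C, Add(-24, j)), Pow(j, 2)) = Add(Pow(j, 2), Mul(C, Add(-24, j))))
Add(Add(-11100, Function('N')(93, Mul(Add(-1, -2), 5))), -28565) = Add(Add(-11100, Add(Pow(Mul(Add(-1, -2), 5), 2), Mul(-24, 93), Mul(93, Mul(Add(-1, -2), 5)))), -28565) = Add(Add(-11100, Add(Pow(Mul(-3, 5), 2), -2232, Mul(93, Mul(-3, 5)))), -28565) = Add(Add(-11100, Add(Pow(-15, 2), -2232, Mul(93, -15))), -28565) = Add(Add(-11100, Add(225, -2232, -1395)), -28565) = Add(Add(-11100, -3402), -28565) = Add(-14502, -28565) = -43067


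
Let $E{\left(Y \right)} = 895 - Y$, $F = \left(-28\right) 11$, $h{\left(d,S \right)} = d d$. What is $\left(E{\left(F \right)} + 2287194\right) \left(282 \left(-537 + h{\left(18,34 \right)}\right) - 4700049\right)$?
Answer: $-10893032885655$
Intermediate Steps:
$h{\left(d,S \right)} = d^{2}$
$F = -308$
$\left(E{\left(F \right)} + 2287194\right) \left(282 \left(-537 + h{\left(18,34 \right)}\right) - 4700049\right) = \left(\left(895 - -308\right) + 2287194\right) \left(282 \left(-537 + 18^{2}\right) - 4700049\right) = \left(\left(895 + 308\right) + 2287194\right) \left(282 \left(-537 + 324\right) - 4700049\right) = \left(1203 + 2287194\right) \left(282 \left(-213\right) - 4700049\right) = 2288397 \left(-60066 - 4700049\right) = 2288397 \left(-4760115\right) = -10893032885655$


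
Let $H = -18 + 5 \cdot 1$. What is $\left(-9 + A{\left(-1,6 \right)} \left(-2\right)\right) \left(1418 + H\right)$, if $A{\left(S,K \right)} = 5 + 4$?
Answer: $-37935$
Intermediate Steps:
$A{\left(S,K \right)} = 9$
$H = -13$ ($H = -18 + 5 = -13$)
$\left(-9 + A{\left(-1,6 \right)} \left(-2\right)\right) \left(1418 + H\right) = \left(-9 + 9 \left(-2\right)\right) \left(1418 - 13\right) = \left(-9 - 18\right) 1405 = \left(-27\right) 1405 = -37935$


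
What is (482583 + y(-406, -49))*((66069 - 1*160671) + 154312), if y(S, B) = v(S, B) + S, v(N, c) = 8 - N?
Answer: 28815508610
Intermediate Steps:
y(S, B) = 8 (y(S, B) = (8 - S) + S = 8)
(482583 + y(-406, -49))*((66069 - 1*160671) + 154312) = (482583 + 8)*((66069 - 1*160671) + 154312) = 482591*((66069 - 160671) + 154312) = 482591*(-94602 + 154312) = 482591*59710 = 28815508610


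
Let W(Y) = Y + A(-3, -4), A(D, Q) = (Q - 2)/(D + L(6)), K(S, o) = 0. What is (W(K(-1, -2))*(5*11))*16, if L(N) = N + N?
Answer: -1760/3 ≈ -586.67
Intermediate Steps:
L(N) = 2*N
A(D, Q) = (-2 + Q)/(12 + D) (A(D, Q) = (Q - 2)/(D + 2*6) = (-2 + Q)/(D + 12) = (-2 + Q)/(12 + D))
W(Y) = -⅔ + Y (W(Y) = Y + (-2 - 4)/(12 - 3) = Y - 6/9 = Y + (⅑)*(-6) = Y - ⅔ = -⅔ + Y)
(W(K(-1, -2))*(5*11))*16 = ((-⅔ + 0)*(5*11))*16 = -⅔*55*16 = -110/3*16 = -1760/3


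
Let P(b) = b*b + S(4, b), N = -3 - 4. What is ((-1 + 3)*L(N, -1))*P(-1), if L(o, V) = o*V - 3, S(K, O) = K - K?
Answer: 8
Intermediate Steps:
N = -7
S(K, O) = 0
L(o, V) = -3 + V*o (L(o, V) = V*o - 3 = -3 + V*o)
P(b) = b² (P(b) = b*b + 0 = b² + 0 = b²)
((-1 + 3)*L(N, -1))*P(-1) = ((-1 + 3)*(-3 - 1*(-7)))*(-1)² = (2*(-3 + 7))*1 = (2*4)*1 = 8*1 = 8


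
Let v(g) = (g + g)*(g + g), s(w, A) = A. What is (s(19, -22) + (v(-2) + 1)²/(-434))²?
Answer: 96766569/188356 ≈ 513.74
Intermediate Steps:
v(g) = 4*g² (v(g) = (2*g)*(2*g) = 4*g²)
(s(19, -22) + (v(-2) + 1)²/(-434))² = (-22 + (4*(-2)² + 1)²/(-434))² = (-22 + (4*4 + 1)²*(-1/434))² = (-22 + (16 + 1)²*(-1/434))² = (-22 + 17²*(-1/434))² = (-22 + 289*(-1/434))² = (-22 - 289/434)² = (-9837/434)² = 96766569/188356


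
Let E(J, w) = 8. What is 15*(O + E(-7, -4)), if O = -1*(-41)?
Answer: 735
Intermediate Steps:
O = 41
15*(O + E(-7, -4)) = 15*(41 + 8) = 15*49 = 735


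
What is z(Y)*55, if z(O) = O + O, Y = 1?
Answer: 110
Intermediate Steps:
z(O) = 2*O
z(Y)*55 = (2*1)*55 = 2*55 = 110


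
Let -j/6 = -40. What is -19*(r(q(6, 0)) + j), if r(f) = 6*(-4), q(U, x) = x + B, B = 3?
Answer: -4104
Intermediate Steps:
j = 240 (j = -6*(-40) = 240)
q(U, x) = 3 + x (q(U, x) = x + 3 = 3 + x)
r(f) = -24
-19*(r(q(6, 0)) + j) = -19*(-24 + 240) = -19*216 = -4104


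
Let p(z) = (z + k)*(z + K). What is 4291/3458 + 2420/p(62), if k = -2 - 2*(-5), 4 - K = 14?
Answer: 3295/1729 ≈ 1.9057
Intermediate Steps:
K = -10 (K = 4 - 1*14 = 4 - 14 = -10)
k = 8 (k = -2 + 10 = 8)
p(z) = (-10 + z)*(8 + z) (p(z) = (z + 8)*(z - 10) = (8 + z)*(-10 + z) = (-10 + z)*(8 + z))
4291/3458 + 2420/p(62) = 4291/3458 + 2420/(-80 + 62² - 2*62) = 4291*(1/3458) + 2420/(-80 + 3844 - 124) = 613/494 + 2420/3640 = 613/494 + 2420*(1/3640) = 613/494 + 121/182 = 3295/1729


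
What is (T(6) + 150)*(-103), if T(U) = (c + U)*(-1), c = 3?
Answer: -14523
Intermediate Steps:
T(U) = -3 - U (T(U) = (3 + U)*(-1) = -3 - U)
(T(6) + 150)*(-103) = ((-3 - 1*6) + 150)*(-103) = ((-3 - 6) + 150)*(-103) = (-9 + 150)*(-103) = 141*(-103) = -14523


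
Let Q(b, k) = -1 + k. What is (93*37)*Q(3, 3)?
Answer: 6882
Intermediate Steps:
(93*37)*Q(3, 3) = (93*37)*(-1 + 3) = 3441*2 = 6882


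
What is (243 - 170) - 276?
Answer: -203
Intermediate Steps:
(243 - 170) - 276 = 73 - 276 = -203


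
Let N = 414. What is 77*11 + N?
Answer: 1261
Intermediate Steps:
77*11 + N = 77*11 + 414 = 847 + 414 = 1261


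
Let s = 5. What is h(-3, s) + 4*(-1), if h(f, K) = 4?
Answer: 0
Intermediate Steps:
h(-3, s) + 4*(-1) = 4 + 4*(-1) = 4 - 4 = 0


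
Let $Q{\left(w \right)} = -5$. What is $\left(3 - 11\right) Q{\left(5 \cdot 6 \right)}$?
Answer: $40$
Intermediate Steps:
$\left(3 - 11\right) Q{\left(5 \cdot 6 \right)} = \left(3 - 11\right) \left(-5\right) = \left(-8\right) \left(-5\right) = 40$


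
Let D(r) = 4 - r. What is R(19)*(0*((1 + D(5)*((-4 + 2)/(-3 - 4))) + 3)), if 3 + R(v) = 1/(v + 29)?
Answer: 0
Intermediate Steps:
R(v) = -3 + 1/(29 + v) (R(v) = -3 + 1/(v + 29) = -3 + 1/(29 + v))
R(19)*(0*((1 + D(5)*((-4 + 2)/(-3 - 4))) + 3)) = ((-86 - 3*19)/(29 + 19))*(0*((1 + (4 - 1*5)*((-4 + 2)/(-3 - 4))) + 3)) = ((-86 - 57)/48)*(0*((1 + (4 - 5)*(-2/(-7))) + 3)) = ((1/48)*(-143))*(0*((1 - (-2)*(-1)/7) + 3)) = -0*((1 - 1*2/7) + 3) = -0*((1 - 2/7) + 3) = -0*(5/7 + 3) = -0*26/7 = -143/48*0 = 0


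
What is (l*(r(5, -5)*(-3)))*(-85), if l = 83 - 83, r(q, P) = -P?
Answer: 0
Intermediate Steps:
l = 0
(l*(r(5, -5)*(-3)))*(-85) = (0*(-1*(-5)*(-3)))*(-85) = (0*(5*(-3)))*(-85) = (0*(-15))*(-85) = 0*(-85) = 0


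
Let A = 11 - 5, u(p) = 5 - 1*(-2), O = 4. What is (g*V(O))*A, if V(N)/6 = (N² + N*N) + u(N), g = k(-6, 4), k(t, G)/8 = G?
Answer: 44928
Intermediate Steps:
k(t, G) = 8*G
g = 32 (g = 8*4 = 32)
u(p) = 7 (u(p) = 5 + 2 = 7)
A = 6
V(N) = 42 + 12*N² (V(N) = 6*((N² + N*N) + 7) = 6*((N² + N²) + 7) = 6*(2*N² + 7) = 6*(7 + 2*N²) = 42 + 12*N²)
(g*V(O))*A = (32*(42 + 12*4²))*6 = (32*(42 + 12*16))*6 = (32*(42 + 192))*6 = (32*234)*6 = 7488*6 = 44928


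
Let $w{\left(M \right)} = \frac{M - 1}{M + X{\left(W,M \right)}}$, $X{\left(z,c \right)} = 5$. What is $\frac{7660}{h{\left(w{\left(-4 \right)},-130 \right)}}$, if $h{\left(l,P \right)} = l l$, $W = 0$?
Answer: $\frac{1532}{5} \approx 306.4$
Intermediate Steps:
$w{\left(M \right)} = \frac{-1 + M}{5 + M}$ ($w{\left(M \right)} = \frac{M - 1}{M + 5} = \frac{-1 + M}{5 + M}$)
$h{\left(l,P \right)} = l^{2}$
$\frac{7660}{h{\left(w{\left(-4 \right)},-130 \right)}} = \frac{7660}{\left(\frac{-1 - 4}{5 - 4}\right)^{2}} = \frac{7660}{\left(1^{-1} \left(-5\right)\right)^{2}} = \frac{7660}{\left(1 \left(-5\right)\right)^{2}} = \frac{7660}{\left(-5\right)^{2}} = \frac{7660}{25} = 7660 \cdot \frac{1}{25} = \frac{1532}{5}$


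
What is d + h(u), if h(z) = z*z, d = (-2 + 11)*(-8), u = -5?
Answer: -47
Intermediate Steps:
d = -72 (d = 9*(-8) = -72)
h(z) = z²
d + h(u) = -72 + (-5)² = -72 + 25 = -47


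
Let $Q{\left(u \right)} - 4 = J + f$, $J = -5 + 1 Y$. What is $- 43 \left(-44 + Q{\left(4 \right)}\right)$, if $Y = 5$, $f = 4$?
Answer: $1548$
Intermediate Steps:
$J = 0$ ($J = -5 + 1 \cdot 5 = -5 + 5 = 0$)
$Q{\left(u \right)} = 8$ ($Q{\left(u \right)} = 4 + \left(0 + 4\right) = 4 + 4 = 8$)
$- 43 \left(-44 + Q{\left(4 \right)}\right) = - 43 \left(-44 + 8\right) = \left(-43\right) \left(-36\right) = 1548$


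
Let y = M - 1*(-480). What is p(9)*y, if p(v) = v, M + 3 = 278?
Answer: 6795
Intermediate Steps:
M = 275 (M = -3 + 278 = 275)
y = 755 (y = 275 - 1*(-480) = 275 + 480 = 755)
p(9)*y = 9*755 = 6795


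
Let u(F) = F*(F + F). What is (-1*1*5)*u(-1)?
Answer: -10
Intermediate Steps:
u(F) = 2*F**2 (u(F) = F*(2*F) = 2*F**2)
(-1*1*5)*u(-1) = (-1*1*5)*(2*(-1)**2) = (-1*5)*(2*1) = -5*2 = -10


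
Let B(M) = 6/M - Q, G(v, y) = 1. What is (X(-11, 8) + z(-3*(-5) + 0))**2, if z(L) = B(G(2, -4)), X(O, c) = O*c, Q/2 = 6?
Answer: 8836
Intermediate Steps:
Q = 12 (Q = 2*6 = 12)
B(M) = -12 + 6/M (B(M) = 6/M - 1*12 = 6/M - 12 = -12 + 6/M)
z(L) = -6 (z(L) = -12 + 6/1 = -12 + 6*1 = -12 + 6 = -6)
(X(-11, 8) + z(-3*(-5) + 0))**2 = (-11*8 - 6)**2 = (-88 - 6)**2 = (-94)**2 = 8836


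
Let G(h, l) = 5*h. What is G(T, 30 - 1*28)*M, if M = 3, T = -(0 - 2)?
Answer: 30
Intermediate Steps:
T = 2 (T = -1*(-2) = 2)
G(T, 30 - 1*28)*M = (5*2)*3 = 10*3 = 30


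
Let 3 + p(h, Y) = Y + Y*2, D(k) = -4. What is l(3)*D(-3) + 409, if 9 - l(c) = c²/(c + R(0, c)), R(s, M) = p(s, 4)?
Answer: 376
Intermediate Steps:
p(h, Y) = -3 + 3*Y (p(h, Y) = -3 + (Y + Y*2) = -3 + (Y + 2*Y) = -3 + 3*Y)
R(s, M) = 9 (R(s, M) = -3 + 3*4 = -3 + 12 = 9)
l(c) = 9 - c²/(9 + c) (l(c) = 9 - c²/(c + 9) = 9 - c²/(9 + c))
l(3)*D(-3) + 409 = ((81 - 1*3² + 9*3)/(9 + 3))*(-4) + 409 = ((81 - 1*9 + 27)/12)*(-4) + 409 = ((81 - 9 + 27)/12)*(-4) + 409 = ((1/12)*99)*(-4) + 409 = (33/4)*(-4) + 409 = -33 + 409 = 376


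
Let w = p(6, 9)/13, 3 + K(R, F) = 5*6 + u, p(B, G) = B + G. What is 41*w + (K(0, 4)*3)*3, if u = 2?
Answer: 4008/13 ≈ 308.31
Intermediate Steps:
K(R, F) = 29 (K(R, F) = -3 + (5*6 + 2) = -3 + (30 + 2) = -3 + 32 = 29)
w = 15/13 (w = (6 + 9)/13 = 15*(1/13) = 15/13 ≈ 1.1538)
41*w + (K(0, 4)*3)*3 = 41*(15/13) + (29*3)*3 = 615/13 + 87*3 = 615/13 + 261 = 4008/13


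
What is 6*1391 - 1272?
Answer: 7074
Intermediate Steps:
6*1391 - 1272 = 8346 - 1272 = 7074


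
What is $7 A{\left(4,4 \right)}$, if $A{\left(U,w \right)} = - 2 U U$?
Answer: $-224$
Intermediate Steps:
$A{\left(U,w \right)} = - 2 U^{2}$
$7 A{\left(4,4 \right)} = 7 \left(- 2 \cdot 4^{2}\right) = 7 \left(\left(-2\right) 16\right) = 7 \left(-32\right) = -224$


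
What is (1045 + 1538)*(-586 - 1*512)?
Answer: -2836134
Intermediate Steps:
(1045 + 1538)*(-586 - 1*512) = 2583*(-586 - 512) = 2583*(-1098) = -2836134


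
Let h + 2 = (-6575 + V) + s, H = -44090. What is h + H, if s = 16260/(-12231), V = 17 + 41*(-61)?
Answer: -216702047/4077 ≈ -53152.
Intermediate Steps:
V = -2484 (V = 17 - 2501 = -2484)
s = -5420/4077 (s = 16260*(-1/12231) = -5420/4077 ≈ -1.3294)
h = -36947117/4077 (h = -2 + ((-6575 - 2484) - 5420/4077) = -2 + (-9059 - 5420/4077) = -2 - 36938963/4077 = -36947117/4077 ≈ -9062.3)
h + H = -36947117/4077 - 44090 = -216702047/4077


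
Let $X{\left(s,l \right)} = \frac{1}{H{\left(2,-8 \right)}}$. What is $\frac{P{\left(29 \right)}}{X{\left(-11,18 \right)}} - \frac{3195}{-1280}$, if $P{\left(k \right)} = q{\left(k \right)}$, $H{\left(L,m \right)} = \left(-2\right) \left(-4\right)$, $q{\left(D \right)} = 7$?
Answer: $\frac{14975}{256} \approx 58.496$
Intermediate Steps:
$H{\left(L,m \right)} = 8$
$X{\left(s,l \right)} = \frac{1}{8}$
$P{\left(k \right)} = 7$
$\frac{P{\left(29 \right)}}{X{\left(-11,18 \right)}} - \frac{3195}{-1280} = 7 \frac{1}{\frac{1}{8}} - \frac{3195}{-1280} = 7 \cdot 8 - - \frac{639}{256} = 56 + \frac{639}{256} = \frac{14975}{256}$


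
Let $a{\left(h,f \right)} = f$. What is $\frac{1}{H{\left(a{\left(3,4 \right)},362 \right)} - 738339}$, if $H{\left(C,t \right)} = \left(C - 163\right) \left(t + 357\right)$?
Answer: $- \frac{1}{852660} \approx -1.1728 \cdot 10^{-6}$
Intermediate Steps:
$H{\left(C,t \right)} = \left(-163 + C\right) \left(357 + t\right)$
$\frac{1}{H{\left(a{\left(3,4 \right)},362 \right)} - 738339} = \frac{1}{\left(-58191 - 59006 + 357 \cdot 4 + 4 \cdot 362\right) - 738339} = \frac{1}{\left(-58191 - 59006 + 1428 + 1448\right) - 738339} = \frac{1}{-114321 - 738339} = \frac{1}{-852660} = - \frac{1}{852660}$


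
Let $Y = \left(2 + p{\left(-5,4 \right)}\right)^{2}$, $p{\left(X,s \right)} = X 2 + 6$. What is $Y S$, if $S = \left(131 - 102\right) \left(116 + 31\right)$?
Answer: $17052$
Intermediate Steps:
$p{\left(X,s \right)} = 6 + 2 X$ ($p{\left(X,s \right)} = 2 X + 6 = 6 + 2 X$)
$S = 4263$ ($S = 29 \cdot 147 = 4263$)
$Y = 4$ ($Y = \left(2 + \left(6 + 2 \left(-5\right)\right)\right)^{2} = \left(2 + \left(6 - 10\right)\right)^{2} = \left(2 - 4\right)^{2} = \left(-2\right)^{2} = 4$)
$Y S = 4 \cdot 4263 = 17052$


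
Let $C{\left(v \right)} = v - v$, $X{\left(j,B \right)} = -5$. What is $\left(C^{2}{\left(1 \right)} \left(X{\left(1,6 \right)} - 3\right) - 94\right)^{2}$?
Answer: $8836$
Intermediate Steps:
$C{\left(v \right)} = 0$
$\left(C^{2}{\left(1 \right)} \left(X{\left(1,6 \right)} - 3\right) - 94\right)^{2} = \left(0^{2} \left(-5 - 3\right) - 94\right)^{2} = \left(0 \left(-8\right) - 94\right)^{2} = \left(0 - 94\right)^{2} = \left(-94\right)^{2} = 8836$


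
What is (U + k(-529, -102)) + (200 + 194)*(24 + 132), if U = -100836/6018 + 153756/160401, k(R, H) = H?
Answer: 3289837419516/53627401 ≈ 61346.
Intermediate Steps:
U = -847160646/53627401 (U = -100836*1/6018 + 153756*(1/160401) = -16806/1003 + 51252/53467 = -847160646/53627401 ≈ -15.797)
(U + k(-529, -102)) + (200 + 194)*(24 + 132) = (-847160646/53627401 - 102) + (200 + 194)*(24 + 132) = -6317155548/53627401 + 394*156 = -6317155548/53627401 + 61464 = 3289837419516/53627401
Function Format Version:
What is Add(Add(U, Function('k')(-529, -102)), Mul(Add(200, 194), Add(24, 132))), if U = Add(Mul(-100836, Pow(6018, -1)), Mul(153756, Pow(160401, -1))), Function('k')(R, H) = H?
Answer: Rational(3289837419516, 53627401) ≈ 61346.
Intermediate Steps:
U = Rational(-847160646, 53627401) (U = Add(Mul(-100836, Rational(1, 6018)), Mul(153756, Rational(1, 160401))) = Add(Rational(-16806, 1003), Rational(51252, 53467)) = Rational(-847160646, 53627401) ≈ -15.797)
Add(Add(U, Function('k')(-529, -102)), Mul(Add(200, 194), Add(24, 132))) = Add(Add(Rational(-847160646, 53627401), -102), Mul(Add(200, 194), Add(24, 132))) = Add(Rational(-6317155548, 53627401), Mul(394, 156)) = Add(Rational(-6317155548, 53627401), 61464) = Rational(3289837419516, 53627401)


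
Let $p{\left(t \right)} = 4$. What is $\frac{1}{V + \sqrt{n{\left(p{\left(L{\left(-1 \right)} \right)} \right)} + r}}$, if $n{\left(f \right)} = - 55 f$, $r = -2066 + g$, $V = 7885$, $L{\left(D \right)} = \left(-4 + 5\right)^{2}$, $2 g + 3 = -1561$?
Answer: $\frac{7885}{62176293} - \frac{2 i \sqrt{767}}{62176293} \approx 0.00012682 - 8.9085 \cdot 10^{-7} i$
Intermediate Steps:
$g = -782$ ($g = - \frac{3}{2} + \frac{1}{2} \left(-1561\right) = - \frac{3}{2} - \frac{1561}{2} = -782$)
$L{\left(D \right)} = 1$ ($L{\left(D \right)} = 1^{2} = 1$)
$r = -2848$ ($r = -2066 - 782 = -2848$)
$\frac{1}{V + \sqrt{n{\left(p{\left(L{\left(-1 \right)} \right)} \right)} + r}} = \frac{1}{7885 + \sqrt{\left(-55\right) 4 - 2848}} = \frac{1}{7885 + \sqrt{-220 - 2848}} = \frac{1}{7885 + \sqrt{-3068}} = \frac{1}{7885 + 2 i \sqrt{767}}$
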